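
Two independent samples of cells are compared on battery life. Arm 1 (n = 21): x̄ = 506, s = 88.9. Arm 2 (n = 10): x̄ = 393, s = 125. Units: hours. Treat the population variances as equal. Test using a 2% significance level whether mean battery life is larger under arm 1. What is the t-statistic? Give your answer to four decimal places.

Let group 1 = arm 1, group 2 = arm 2. H0: μ_1 = μ_2; H1: μ_1 > μ_2 (two-sample pooled-variance t-test, right-tailed).
s_p² = [(21−1)·88.9² + (10−1)·125²]/(21+10−2) = 10299.6
t = (506 − 393)/√[10299.6·(1/21 + 1/10)] = 2.8980
df = n₁ + n₂ − 2 = 29
p-value = P(T ≥ 2.8980) ≈ 0.004
Since p ≈ 0.004 < α = 0.02, reject H0; the evidence is statistically significant.

2.8980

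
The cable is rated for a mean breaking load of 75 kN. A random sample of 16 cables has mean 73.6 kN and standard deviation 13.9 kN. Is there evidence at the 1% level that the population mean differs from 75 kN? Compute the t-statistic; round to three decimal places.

-0.403

H0: μ = 75; H1: μ ≠ 75 (one-sample t-test, two-sided).
t = (x̄ − μ₀)/(s/√n) = (73.6 − 75)/(13.9/√16) = -0.403
df = n − 1 = 15
Two-sided p-value ≈ 0.6927
Since p ≈ 0.6927 > α = 0.01, fail to reject H0; the data do not provide sufficient evidence against H0.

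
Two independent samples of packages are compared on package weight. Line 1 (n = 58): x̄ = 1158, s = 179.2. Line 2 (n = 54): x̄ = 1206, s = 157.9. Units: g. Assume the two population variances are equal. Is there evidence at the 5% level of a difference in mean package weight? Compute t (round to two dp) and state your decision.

t = -1.50; fail to reject H0

Let group 1 = line 1, group 2 = line 2. H0: μ_1 = μ_2; H1: μ_1 ≠ μ_2 (two-sample pooled-variance t-test, two-sided).
s_p² = [(58−1)·179.2² + (54−1)·157.9²]/(58+54−2) = 28653.1
t = (1158 − 1206)/√[28653.1·(1/58 + 1/54)] = -1.50
df = n₁ + n₂ − 2 = 110
Two-sided p-value ≈ 0.1366
Since p ≈ 0.1366 > α = 0.05, fail to reject H0; the evidence is not statistically significant.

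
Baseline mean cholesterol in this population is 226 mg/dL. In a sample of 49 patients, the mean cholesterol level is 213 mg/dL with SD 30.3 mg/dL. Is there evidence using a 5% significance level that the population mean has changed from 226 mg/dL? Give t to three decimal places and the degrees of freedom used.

t = -3.003, df = 48

H0: μ = 226; H1: μ ≠ 226 (one-sample t-test, two-sided).
t = (x̄ − μ₀)/(s/√n) = (213 − 226)/(30.3/√49) = -3.003
df = n − 1 = 48
Two-sided p-value ≈ 0.004
Since p ≈ 0.004 < α = 0.05, reject H0; the data support H1.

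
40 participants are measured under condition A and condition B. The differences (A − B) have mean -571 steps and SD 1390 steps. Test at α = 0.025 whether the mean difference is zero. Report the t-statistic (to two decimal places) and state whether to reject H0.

t = -2.60; reject H0

H0: μ_d = 0; H1: μ_d ≠ 0 (paired t-test on the differences, two-sided).
t = d̄/(s_d/√n) = -571/(1390/√40) = -2.60
df = n − 1 = 39
Two-sided p-value ≈ 0.013
Since p ≈ 0.013 < α = 0.025, reject H0; the data support H1.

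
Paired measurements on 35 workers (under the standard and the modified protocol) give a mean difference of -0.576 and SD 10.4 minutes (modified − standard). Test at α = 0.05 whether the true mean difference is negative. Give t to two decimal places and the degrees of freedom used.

t = -0.33, df = 34

H0: μ_d = 0; H1: μ_d < 0 (paired t-test on the differences, left-tailed).
t = d̄/(s_d/√n) = -0.576/(10.4/√35) = -0.33
df = n − 1 = 34
p-value = P(T ≤ -0.33) ≈ 0.373
Since p ≈ 0.373 > α = 0.05, fail to reject H0; the data do not provide sufficient evidence against H0.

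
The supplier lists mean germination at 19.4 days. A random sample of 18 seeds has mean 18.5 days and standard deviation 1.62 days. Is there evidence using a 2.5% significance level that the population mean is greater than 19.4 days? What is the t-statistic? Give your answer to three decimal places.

-2.357

H0: μ = 19.4; H1: μ > 19.4 (one-sample t-test, right-tailed).
t = (x̄ − μ₀)/(s/√n) = (18.5 − 19.4)/(1.62/√18) = -2.357
df = n − 1 = 17
p-value = P(T ≥ -2.357) ≈ 0.9847
Since p ≈ 0.9847 > α = 0.025, fail to reject H0; the evidence is not statistically significant.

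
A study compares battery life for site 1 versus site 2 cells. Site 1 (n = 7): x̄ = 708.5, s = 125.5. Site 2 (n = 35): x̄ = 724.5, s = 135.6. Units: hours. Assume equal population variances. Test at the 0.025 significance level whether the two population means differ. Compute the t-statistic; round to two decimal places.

Let group 1 = site 1, group 2 = site 2. H0: μ_1 = μ_2; H1: μ_1 ≠ μ_2 (two-sample pooled-variance t-test, two-sided).
s_p² = [(7−1)·125.5² + (35−1)·135.6²]/(7+35−2) = 17991.8
t = (708.5 − 724.5)/√[17991.8·(1/7 + 1/35)] = -0.29
df = n₁ + n₂ − 2 = 40
Two-sided p-value ≈ 0.7748
Since p ≈ 0.7748 > α = 0.025, fail to reject H0; the data do not provide sufficient evidence against H0.

-0.29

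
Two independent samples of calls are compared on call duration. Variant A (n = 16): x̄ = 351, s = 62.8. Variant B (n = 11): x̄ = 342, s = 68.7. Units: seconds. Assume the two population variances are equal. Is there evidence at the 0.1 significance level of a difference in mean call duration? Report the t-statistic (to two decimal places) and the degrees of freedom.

Let group 1 = variant A, group 2 = variant B. H0: μ_1 = μ_2; H1: μ_1 ≠ μ_2 (two-sample pooled-variance t-test, two-sided).
s_p² = [(16−1)·62.8² + (11−1)·68.7²]/(16+11−2) = 4254.18
t = (351 − 342)/√[4254.18·(1/16 + 1/11)] = 0.35
df = n₁ + n₂ − 2 = 25
Two-sided p-value ≈ 0.7276
Since p ≈ 0.7276 > α = 0.1, fail to reject H0; the data do not provide sufficient evidence against H0.

t = 0.35, df = 25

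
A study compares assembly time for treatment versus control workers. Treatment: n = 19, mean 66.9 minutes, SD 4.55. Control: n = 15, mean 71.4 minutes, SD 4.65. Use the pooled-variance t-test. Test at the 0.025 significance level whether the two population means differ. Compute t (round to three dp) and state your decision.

t = -2.836; reject H0

Let group 1 = treatment, group 2 = control. H0: μ_1 = μ_2; H1: μ_1 ≠ μ_2 (two-sample pooled-variance t-test, two-sided).
s_p² = [(19−1)·4.55² + (15−1)·4.65²]/(19+15−2) = 21.105
t = (66.9 − 71.4)/√[21.105·(1/19 + 1/15)] = -2.836
df = n₁ + n₂ − 2 = 32
Two-sided p-value ≈ 0.008
Since p ≈ 0.008 < α = 0.025, reject H0; the data support H1.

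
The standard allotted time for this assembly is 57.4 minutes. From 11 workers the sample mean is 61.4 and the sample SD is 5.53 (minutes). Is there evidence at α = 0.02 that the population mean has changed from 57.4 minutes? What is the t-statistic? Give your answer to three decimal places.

H0: μ = 57.4; H1: μ ≠ 57.4 (one-sample t-test, two-sided).
t = (x̄ − μ₀)/(s/√n) = (61.4 − 57.4)/(5.53/√11) = 2.399
df = n − 1 = 10
Two-sided p-value ≈ 0.037
Since p ≈ 0.037 > α = 0.02, fail to reject H0; the data do not provide sufficient evidence against H0.

2.399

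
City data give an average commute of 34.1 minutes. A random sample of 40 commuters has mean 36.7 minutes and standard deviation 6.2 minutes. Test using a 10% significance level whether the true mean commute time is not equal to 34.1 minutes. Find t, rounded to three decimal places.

H0: μ = 34.1; H1: μ ≠ 34.1 (one-sample t-test, two-sided).
t = (x̄ − μ₀)/(s/√n) = (36.7 − 34.1)/(6.2/√40) = 2.652
df = n − 1 = 39
Two-sided p-value ≈ 0.012
Since p ≈ 0.012 < α = 0.1, reject H0; the evidence is statistically significant.

2.652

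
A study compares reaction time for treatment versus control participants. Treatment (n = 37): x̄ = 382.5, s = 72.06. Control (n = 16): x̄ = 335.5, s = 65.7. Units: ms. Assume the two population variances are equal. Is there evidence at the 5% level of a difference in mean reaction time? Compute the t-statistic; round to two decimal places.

2.24

Let group 1 = treatment, group 2 = control. H0: μ_1 = μ_2; H1: μ_1 ≠ μ_2 (two-sample pooled-variance t-test, two-sided).
s_p² = [(37−1)·72.06² + (16−1)·65.7²]/(37+16−2) = 4934.95
t = (382.5 − 335.5)/√[4934.95·(1/37 + 1/16)] = 2.24
df = n₁ + n₂ − 2 = 51
Two-sided p-value ≈ 0.030
Since p ≈ 0.030 < α = 0.05, reject H0; the data support H1.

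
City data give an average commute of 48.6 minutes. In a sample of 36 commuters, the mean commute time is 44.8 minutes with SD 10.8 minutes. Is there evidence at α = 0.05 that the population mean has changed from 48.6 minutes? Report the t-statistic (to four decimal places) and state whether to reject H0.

H0: μ = 48.6; H1: μ ≠ 48.6 (one-sample t-test, two-sided).
t = (x̄ − μ₀)/(s/√n) = (44.8 − 48.6)/(10.8/√36) = -2.1111
df = n − 1 = 35
Two-sided p-value ≈ 0.0420
Since p ≈ 0.0420 < α = 0.05, reject H0; the evidence is statistically significant.

t = -2.1111; reject H0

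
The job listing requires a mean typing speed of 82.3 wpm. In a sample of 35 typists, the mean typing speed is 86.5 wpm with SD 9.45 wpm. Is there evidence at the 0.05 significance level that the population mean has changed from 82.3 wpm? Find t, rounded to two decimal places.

H0: μ = 82.3; H1: μ ≠ 82.3 (one-sample t-test, two-sided).
t = (x̄ − μ₀)/(s/√n) = (86.5 − 82.3)/(9.45/√35) = 2.63
df = n − 1 = 34
Two-sided p-value ≈ 0.013
Since p ≈ 0.013 < α = 0.05, reject H0; the data support H1.

2.63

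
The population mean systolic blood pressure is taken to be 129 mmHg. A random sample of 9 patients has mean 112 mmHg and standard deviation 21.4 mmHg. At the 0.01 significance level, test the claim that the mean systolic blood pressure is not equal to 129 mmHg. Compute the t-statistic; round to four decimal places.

-2.3832

H0: μ = 129; H1: μ ≠ 129 (one-sample t-test, two-sided).
t = (x̄ − μ₀)/(s/√n) = (112 − 129)/(21.4/√9) = -2.3832
df = n − 1 = 8
Two-sided p-value ≈ 0.044
Since p ≈ 0.044 > α = 0.01, fail to reject H0; the data do not provide sufficient evidence against H0.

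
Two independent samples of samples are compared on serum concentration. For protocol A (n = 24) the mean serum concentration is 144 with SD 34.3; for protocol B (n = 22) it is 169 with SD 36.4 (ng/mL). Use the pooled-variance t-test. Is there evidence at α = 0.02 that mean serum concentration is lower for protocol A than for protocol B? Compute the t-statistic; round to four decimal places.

Let group 1 = protocol A, group 2 = protocol B. H0: μ_1 = μ_2; H1: μ_1 < μ_2 (two-sample pooled-variance t-test, left-tailed).
s_p² = [(24−1)·34.3² + (22−1)·36.4²]/(24+22−2) = 1247.35
t = (144 − 169)/√[1247.35·(1/24 + 1/22)] = -2.3982
df = n₁ + n₂ − 2 = 44
p-value = P(T ≤ -2.3982) ≈ 0.010
Since p ≈ 0.010 < α = 0.02, reject H0; the data support H1.

-2.3982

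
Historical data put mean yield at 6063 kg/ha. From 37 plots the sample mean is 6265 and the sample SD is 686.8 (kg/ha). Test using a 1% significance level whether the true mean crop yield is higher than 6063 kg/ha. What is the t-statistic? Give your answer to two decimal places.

H0: μ = 6063; H1: μ > 6063 (one-sample t-test, right-tailed).
t = (x̄ − μ₀)/(s/√n) = (6265 − 6063)/(686.8/√37) = 1.79
df = n − 1 = 36
p-value = P(T ≥ 1.79) ≈ 0.041
Since p ≈ 0.041 > α = 0.01, fail to reject H0; the evidence is not statistically significant.

1.79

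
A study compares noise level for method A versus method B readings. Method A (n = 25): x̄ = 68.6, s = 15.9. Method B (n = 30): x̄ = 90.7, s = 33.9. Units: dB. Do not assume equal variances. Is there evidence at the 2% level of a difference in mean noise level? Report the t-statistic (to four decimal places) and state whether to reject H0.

Let group 1 = method A, group 2 = method B. H0: μ_1 = μ_2; H1: μ_1 ≠ μ_2 (Welch's two-sample t-test, two-sided).
t = (x̄_1 − x̄_2)/√(s_1²/n_1 + s_2²/n_2) = (68.6 − 90.7)/√(15.9²/25 + 33.9²/30) = -3.1760
Welch–Satterthwaite df ≈ 42.73
Two-sided p-value ≈ 0.0028
Since p ≈ 0.0028 < α = 0.02, reject H0; the data support H1.

t = -3.1760; reject H0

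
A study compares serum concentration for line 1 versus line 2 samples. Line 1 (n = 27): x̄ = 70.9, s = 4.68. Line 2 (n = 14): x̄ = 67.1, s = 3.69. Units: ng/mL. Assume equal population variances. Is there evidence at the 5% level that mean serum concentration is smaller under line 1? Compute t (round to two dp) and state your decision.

Let group 1 = line 1, group 2 = line 2. H0: μ_1 = μ_2; H1: μ_1 < μ_2 (two-sample pooled-variance t-test, left-tailed).
s_p² = [(27−1)·4.68² + (14−1)·3.69²]/(27+14−2) = 19.1403
t = (70.9 − 67.1)/√[19.1403·(1/27 + 1/14)] = 2.64
df = n₁ + n₂ − 2 = 39
p-value = P(T ≤ 2.64) ≈ 0.994
Since p ≈ 0.994 > α = 0.05, fail to reject H0; the evidence is not statistically significant.

t = 2.64; fail to reject H0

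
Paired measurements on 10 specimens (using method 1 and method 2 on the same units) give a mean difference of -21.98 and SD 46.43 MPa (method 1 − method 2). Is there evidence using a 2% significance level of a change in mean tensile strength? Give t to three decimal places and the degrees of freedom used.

t = -1.497, df = 9

H0: μ_d = 0; H1: μ_d ≠ 0 (paired t-test on the differences, two-sided).
t = d̄/(s_d/√n) = -21.98/(46.43/√10) = -1.497
df = n − 1 = 9
Two-sided p-value ≈ 0.1686
Since p ≈ 0.1686 > α = 0.02, fail to reject H0; the evidence is not statistically significant.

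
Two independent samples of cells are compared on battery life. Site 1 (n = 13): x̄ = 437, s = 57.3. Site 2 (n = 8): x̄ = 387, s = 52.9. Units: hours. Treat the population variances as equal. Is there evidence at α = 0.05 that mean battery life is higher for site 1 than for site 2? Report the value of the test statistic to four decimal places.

1.9970

Let group 1 = site 1, group 2 = site 2. H0: μ_1 = μ_2; H1: μ_1 > μ_2 (two-sample pooled-variance t-test, right-tailed).
s_p² = [(13−1)·57.3² + (8−1)·52.9²]/(13+8−2) = 3104.65
t = (437 − 387)/√[3104.65·(1/13 + 1/8)] = 1.9970
df = n₁ + n₂ − 2 = 19
p-value = P(T ≥ 1.9970) ≈ 0.030
Since p ≈ 0.030 < α = 0.05, reject H0; the data support H1.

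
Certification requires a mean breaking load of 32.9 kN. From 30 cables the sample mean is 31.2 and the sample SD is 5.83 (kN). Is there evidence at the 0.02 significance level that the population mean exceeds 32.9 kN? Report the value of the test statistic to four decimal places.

-1.5971

H0: μ = 32.9; H1: μ > 32.9 (one-sample t-test, right-tailed).
t = (x̄ − μ₀)/(s/√n) = (31.2 − 32.9)/(5.83/√30) = -1.5971
df = n − 1 = 29
p-value = P(T ≥ -1.5971) ≈ 0.9395
Since p ≈ 0.9395 > α = 0.02, fail to reject H0; the data do not provide sufficient evidence against H0.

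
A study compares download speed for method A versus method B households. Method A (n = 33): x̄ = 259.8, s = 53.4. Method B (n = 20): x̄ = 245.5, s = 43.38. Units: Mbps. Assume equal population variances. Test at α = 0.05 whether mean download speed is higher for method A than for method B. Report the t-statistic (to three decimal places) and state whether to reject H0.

t = 1.011; fail to reject H0

Let group 1 = method A, group 2 = method B. H0: μ_1 = μ_2; H1: μ_1 > μ_2 (two-sample pooled-variance t-test, right-tailed).
s_p² = [(33−1)·53.4² + (20−1)·43.38²]/(33+20−2) = 2490.29
t = (259.8 − 245.5)/√[2490.29·(1/33 + 1/20)] = 1.011
df = n₁ + n₂ − 2 = 51
p-value = P(T ≥ 1.011) ≈ 0.1583
Since p ≈ 0.1583 > α = 0.05, fail to reject H0; the data do not provide sufficient evidence against H0.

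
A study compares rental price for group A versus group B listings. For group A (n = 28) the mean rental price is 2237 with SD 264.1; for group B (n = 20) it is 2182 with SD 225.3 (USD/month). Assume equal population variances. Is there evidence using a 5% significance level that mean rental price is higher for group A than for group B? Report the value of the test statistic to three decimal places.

Let group 1 = group A, group 2 = group B. H0: μ_1 = μ_2; H1: μ_1 > μ_2 (two-sample pooled-variance t-test, right-tailed).
s_p² = [(28−1)·264.1² + (20−1)·225.3²]/(28+20−2) = 61905.6
t = (2237 − 2182)/√[61905.6·(1/28 + 1/20)] = 0.755
df = n₁ + n₂ − 2 = 46
p-value = P(T ≥ 0.755) ≈ 0.227
Since p ≈ 0.227 > α = 0.05, fail to reject H0; the evidence is not statistically significant.

0.755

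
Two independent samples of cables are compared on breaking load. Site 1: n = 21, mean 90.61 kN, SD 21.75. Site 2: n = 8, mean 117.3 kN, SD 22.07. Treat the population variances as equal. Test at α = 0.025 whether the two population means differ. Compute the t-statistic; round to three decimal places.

Let group 1 = site 1, group 2 = site 2. H0: μ_1 = μ_2; H1: μ_1 ≠ μ_2 (two-sample pooled-variance t-test, two-sided).
s_p² = [(21−1)·21.75² + (8−1)·22.07²]/(21+8−2) = 476.698
t = (90.61 − 117.3)/√[476.698·(1/21 + 1/8)] = -2.942
df = n₁ + n₂ − 2 = 27
Two-sided p-value ≈ 0.007
Since p ≈ 0.007 < α = 0.025, reject H0; the data support H1.

-2.942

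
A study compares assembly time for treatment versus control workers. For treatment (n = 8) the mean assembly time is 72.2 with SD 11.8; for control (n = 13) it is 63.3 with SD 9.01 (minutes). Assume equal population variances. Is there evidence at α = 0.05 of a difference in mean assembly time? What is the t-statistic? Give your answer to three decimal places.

Let group 1 = treatment, group 2 = control. H0: μ_1 = μ_2; H1: μ_1 ≠ μ_2 (two-sample pooled-variance t-test, two-sided).
s_p² = [(8−1)·11.8² + (13−1)·9.01²]/(8+13−2) = 102.571
t = (72.2 − 63.3)/√[102.571·(1/8 + 1/13)] = 1.956
df = n₁ + n₂ − 2 = 19
Two-sided p-value ≈ 0.065
Since p ≈ 0.065 > α = 0.05, fail to reject H0; the evidence is not statistically significant.

1.956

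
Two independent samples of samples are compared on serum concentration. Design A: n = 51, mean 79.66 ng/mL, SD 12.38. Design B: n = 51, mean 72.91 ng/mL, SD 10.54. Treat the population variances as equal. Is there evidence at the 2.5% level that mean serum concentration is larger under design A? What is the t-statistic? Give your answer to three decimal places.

2.965

Let group 1 = design A, group 2 = design B. H0: μ_1 = μ_2; H1: μ_1 > μ_2 (two-sample pooled-variance t-test, right-tailed).
s_p² = [(51−1)·12.38² + (51−1)·10.54²]/(51+51−2) = 132.178
t = (79.66 − 72.91)/√[132.178·(1/51 + 1/51)] = 2.965
df = n₁ + n₂ − 2 = 100
p-value = P(T ≥ 2.965) ≈ 0.002
Since p ≈ 0.002 < α = 0.025, reject H0; the evidence is statistically significant.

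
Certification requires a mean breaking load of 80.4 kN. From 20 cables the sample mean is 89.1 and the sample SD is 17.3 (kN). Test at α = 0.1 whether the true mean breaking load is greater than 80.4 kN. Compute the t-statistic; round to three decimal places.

H0: μ = 80.4; H1: μ > 80.4 (one-sample t-test, right-tailed).
t = (x̄ − μ₀)/(s/√n) = (89.1 − 80.4)/(17.3/√20) = 2.249
df = n − 1 = 19
p-value = P(T ≥ 2.249) ≈ 0.018
Since p ≈ 0.018 < α = 0.1, reject H0; the evidence is statistically significant.

2.249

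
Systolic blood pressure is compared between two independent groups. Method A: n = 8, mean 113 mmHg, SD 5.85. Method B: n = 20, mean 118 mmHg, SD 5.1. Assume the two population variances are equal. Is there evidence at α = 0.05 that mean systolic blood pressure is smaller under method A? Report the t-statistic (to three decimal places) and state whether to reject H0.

t = -2.250; reject H0

Let group 1 = method A, group 2 = method B. H0: μ_1 = μ_2; H1: μ_1 < μ_2 (two-sample pooled-variance t-test, left-tailed).
s_p² = [(8−1)·5.85² + (20−1)·5.1²]/(8+20−2) = 28.2211
t = (113 − 118)/√[28.2211·(1/8 + 1/20)] = -2.250
df = n₁ + n₂ − 2 = 26
p-value = P(T ≤ -2.250) ≈ 0.017
Since p ≈ 0.017 < α = 0.05, reject H0; the data support H1.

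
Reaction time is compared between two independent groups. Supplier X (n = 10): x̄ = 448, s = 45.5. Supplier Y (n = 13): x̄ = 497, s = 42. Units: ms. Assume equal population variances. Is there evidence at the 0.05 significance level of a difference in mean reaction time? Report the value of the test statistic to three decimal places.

Let group 1 = supplier X, group 2 = supplier Y. H0: μ_1 = μ_2; H1: μ_1 ≠ μ_2 (two-sample pooled-variance t-test, two-sided).
s_p² = [(10−1)·45.5² + (13−1)·42²]/(10+13−2) = 1895.25
t = (448 − 497)/√[1895.25·(1/10 + 1/13)] = -2.676
df = n₁ + n₂ − 2 = 21
Two-sided p-value ≈ 0.0141
Since p ≈ 0.0141 < α = 0.05, reject H0; the evidence is statistically significant.

-2.676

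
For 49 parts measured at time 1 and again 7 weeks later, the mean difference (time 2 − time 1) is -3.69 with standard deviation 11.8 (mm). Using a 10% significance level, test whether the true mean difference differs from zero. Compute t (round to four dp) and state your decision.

t = -2.1890; reject H0

H0: μ_d = 0; H1: μ_d ≠ 0 (paired t-test on the differences, two-sided).
t = d̄/(s_d/√n) = -3.69/(11.8/√49) = -2.1890
df = n − 1 = 48
Two-sided p-value ≈ 0.033
Since p ≈ 0.033 < α = 0.1, reject H0; the evidence is statistically significant.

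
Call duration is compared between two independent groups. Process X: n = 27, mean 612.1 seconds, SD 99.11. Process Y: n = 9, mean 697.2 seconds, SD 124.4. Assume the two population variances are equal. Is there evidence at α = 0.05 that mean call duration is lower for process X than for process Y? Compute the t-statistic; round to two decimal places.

-2.09

Let group 1 = process X, group 2 = process Y. H0: μ_1 = μ_2; H1: μ_1 < μ_2 (two-sample pooled-variance t-test, left-tailed).
s_p² = [(27−1)·99.11² + (9−1)·124.4²]/(27+9−2) = 11152.8
t = (612.1 − 697.2)/√[11152.8·(1/27 + 1/9)] = -2.09
df = n₁ + n₂ − 2 = 34
p-value = P(T ≤ -2.09) ≈ 0.022
Since p ≈ 0.022 < α = 0.05, reject H0; the data support H1.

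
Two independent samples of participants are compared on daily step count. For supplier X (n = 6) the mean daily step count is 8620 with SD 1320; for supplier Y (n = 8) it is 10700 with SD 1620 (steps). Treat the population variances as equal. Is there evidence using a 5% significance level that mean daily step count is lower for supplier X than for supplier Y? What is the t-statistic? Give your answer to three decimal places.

Let group 1 = supplier X, group 2 = supplier Y. H0: μ_1 = μ_2; H1: μ_1 < μ_2 (two-sample pooled-variance t-test, left-tailed).
s_p² = [(6−1)·1320² + (8−1)·1620²]/(6+8−2) = 2256900
t = (8620 − 10700)/√[2256900·(1/6 + 1/8)] = -2.564
df = n₁ + n₂ − 2 = 12
p-value = P(T ≤ -2.564) ≈ 0.0124
Since p ≈ 0.0124 < α = 0.05, reject H0; the data support H1.

-2.564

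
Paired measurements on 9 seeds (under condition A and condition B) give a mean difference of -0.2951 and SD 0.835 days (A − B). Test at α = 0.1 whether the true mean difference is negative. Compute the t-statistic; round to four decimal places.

-1.0602

H0: μ_d = 0; H1: μ_d < 0 (paired t-test on the differences, left-tailed).
t = d̄/(s_d/√n) = -0.2951/(0.835/√9) = -1.0602
df = n − 1 = 8
p-value = P(T ≤ -1.0602) ≈ 0.160
Since p ≈ 0.160 > α = 0.1, fail to reject H0; the evidence is not statistically significant.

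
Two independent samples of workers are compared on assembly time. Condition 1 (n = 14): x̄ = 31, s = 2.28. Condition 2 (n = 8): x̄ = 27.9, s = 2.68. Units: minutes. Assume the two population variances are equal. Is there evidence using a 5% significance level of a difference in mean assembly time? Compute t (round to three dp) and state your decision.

Let group 1 = condition 1, group 2 = condition 2. H0: μ_1 = μ_2; H1: μ_1 ≠ μ_2 (two-sample pooled-variance t-test, two-sided).
s_p² = [(14−1)·2.28² + (8−1)·2.68²]/(14+8−2) = 5.8928
t = (31 − 27.9)/√[5.8928·(1/14 + 1/8)] = 2.881
df = n₁ + n₂ − 2 = 20
Two-sided p-value ≈ 0.0092
Since p ≈ 0.0092 < α = 0.05, reject H0; the data support H1.

t = 2.881; reject H0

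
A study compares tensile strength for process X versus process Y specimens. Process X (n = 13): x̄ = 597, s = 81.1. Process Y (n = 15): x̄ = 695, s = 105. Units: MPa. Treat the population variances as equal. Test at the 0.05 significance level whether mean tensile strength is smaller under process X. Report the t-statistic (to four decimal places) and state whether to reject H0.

Let group 1 = process X, group 2 = process Y. H0: μ_1 = μ_2; H1: μ_1 < μ_2 (two-sample pooled-variance t-test, left-tailed).
s_p² = [(13−1)·81.1² + (15−1)·105²]/(13+15−2) = 8972.17
t = (597 − 695)/√[8972.17·(1/13 + 1/15)] = -2.7303
df = n₁ + n₂ − 2 = 26
p-value = P(T ≤ -2.7303) ≈ 0.006
Since p ≈ 0.006 < α = 0.05, reject H0; the data support H1.

t = -2.7303; reject H0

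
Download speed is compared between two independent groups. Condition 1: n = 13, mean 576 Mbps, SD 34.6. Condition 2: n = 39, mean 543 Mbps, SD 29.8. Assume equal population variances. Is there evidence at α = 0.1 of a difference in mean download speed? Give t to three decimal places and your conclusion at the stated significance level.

t = 3.322; reject H0

Let group 1 = condition 1, group 2 = condition 2. H0: μ_1 = μ_2; H1: μ_1 ≠ μ_2 (two-sample pooled-variance t-test, two-sided).
s_p² = [(13−1)·34.6² + (39−1)·29.8²]/(13+39−2) = 962.229
t = (576 − 543)/√[962.229·(1/13 + 1/39)] = 3.322
df = n₁ + n₂ − 2 = 50
Two-sided p-value ≈ 0.0017
Since p ≈ 0.0017 < α = 0.1, reject H0; the evidence is statistically significant.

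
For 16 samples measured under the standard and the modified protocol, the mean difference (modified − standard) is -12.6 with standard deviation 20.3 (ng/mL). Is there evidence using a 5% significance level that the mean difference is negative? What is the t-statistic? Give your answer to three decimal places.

H0: μ_d = 0; H1: μ_d < 0 (paired t-test on the differences, left-tailed).
t = d̄/(s_d/√n) = -12.6/(20.3/√16) = -2.483
df = n − 1 = 15
p-value = P(T ≤ -2.483) ≈ 0.013
Since p ≈ 0.013 < α = 0.05, reject H0; the data support H1.

-2.483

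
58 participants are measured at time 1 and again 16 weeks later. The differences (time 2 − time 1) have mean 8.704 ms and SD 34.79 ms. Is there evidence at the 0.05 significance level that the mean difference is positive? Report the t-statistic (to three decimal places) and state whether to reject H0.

H0: μ_d = 0; H1: μ_d > 0 (paired t-test on the differences, right-tailed).
t = d̄/(s_d/√n) = 8.704/(34.79/√58) = 1.905
df = n − 1 = 57
p-value = P(T ≥ 1.905) ≈ 0.031
Since p ≈ 0.031 < α = 0.05, reject H0; the evidence is statistically significant.

t = 1.905; reject H0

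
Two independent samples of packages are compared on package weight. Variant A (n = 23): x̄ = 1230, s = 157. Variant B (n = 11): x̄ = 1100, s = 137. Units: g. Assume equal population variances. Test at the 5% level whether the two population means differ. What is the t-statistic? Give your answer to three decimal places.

Let group 1 = variant A, group 2 = variant B. H0: μ_1 = μ_2; H1: μ_1 ≠ μ_2 (two-sample pooled-variance t-test, two-sided).
s_p² = [(23−1)·157² + (11−1)·137²]/(23+11−2) = 22811.5
t = (1230 − 1100)/√[22811.5·(1/23 + 1/11)] = 2.348
df = n₁ + n₂ − 2 = 32
Two-sided p-value ≈ 0.025
Since p ≈ 0.025 < α = 0.05, reject H0; the evidence is statistically significant.

2.348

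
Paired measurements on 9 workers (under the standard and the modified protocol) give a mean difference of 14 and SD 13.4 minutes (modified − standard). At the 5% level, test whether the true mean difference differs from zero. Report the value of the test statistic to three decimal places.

3.134

H0: μ_d = 0; H1: μ_d ≠ 0 (paired t-test on the differences, two-sided).
t = d̄/(s_d/√n) = 14/(13.4/√9) = 3.134
df = n − 1 = 8
Two-sided p-value ≈ 0.014
Since p ≈ 0.014 < α = 0.05, reject H0; the evidence is statistically significant.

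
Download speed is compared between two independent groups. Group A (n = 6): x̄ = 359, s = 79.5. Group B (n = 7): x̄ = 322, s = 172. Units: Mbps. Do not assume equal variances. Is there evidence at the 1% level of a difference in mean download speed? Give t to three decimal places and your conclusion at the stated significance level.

Let group 1 = group A, group 2 = group B. H0: μ_1 = μ_2; H1: μ_1 ≠ μ_2 (Welch's two-sample t-test, two-sided).
t = (x̄_1 − x̄_2)/√(s_1²/n_1 + s_2²/n_2) = (359 − 322)/√(79.5²/6 + 172²/7) = 0.509
Welch–Satterthwaite df ≈ 8.71
Two-sided p-value ≈ 0.6232
Since p ≈ 0.6232 > α = 0.01, fail to reject H0; the data do not provide sufficient evidence against H0.

t = 0.509; fail to reject H0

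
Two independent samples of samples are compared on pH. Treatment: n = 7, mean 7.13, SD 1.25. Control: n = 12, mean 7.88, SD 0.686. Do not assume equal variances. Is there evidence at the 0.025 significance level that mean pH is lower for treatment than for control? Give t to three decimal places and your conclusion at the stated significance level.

t = -1.464; fail to reject H0

Let group 1 = treatment, group 2 = control. H0: μ_1 = μ_2; H1: μ_1 < μ_2 (Welch's two-sample t-test, left-tailed).
t = (x̄_1 − x̄_2)/√(s_1²/n_1 + s_2²/n_2) = (7.13 − 7.88)/√(1.25²/7 + 0.686²/12) = -1.464
Welch–Satterthwaite df ≈ 8.16
p-value = P(T ≤ -1.464) ≈ 0.090
Since p ≈ 0.090 > α = 0.025, fail to reject H0; the evidence is not statistically significant.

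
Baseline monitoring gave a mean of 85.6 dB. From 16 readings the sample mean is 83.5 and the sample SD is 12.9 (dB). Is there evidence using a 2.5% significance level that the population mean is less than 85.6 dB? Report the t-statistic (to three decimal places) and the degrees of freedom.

t = -0.651, df = 15

H0: μ = 85.6; H1: μ < 85.6 (one-sample t-test, left-tailed).
t = (x̄ − μ₀)/(s/√n) = (83.5 − 85.6)/(12.9/√16) = -0.651
df = n − 1 = 15
p-value = P(T ≤ -0.651) ≈ 0.262
Since p ≈ 0.262 > α = 0.025, fail to reject H0; the data do not provide sufficient evidence against H0.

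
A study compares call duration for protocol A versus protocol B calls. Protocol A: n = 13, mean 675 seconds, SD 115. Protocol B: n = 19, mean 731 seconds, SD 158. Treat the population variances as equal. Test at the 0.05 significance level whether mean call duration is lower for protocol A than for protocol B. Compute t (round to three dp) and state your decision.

Let group 1 = protocol A, group 2 = protocol B. H0: μ_1 = μ_2; H1: μ_1 < μ_2 (two-sample pooled-variance t-test, left-tailed).
s_p² = [(13−1)·115² + (19−1)·158²]/(13+19−2) = 20268.4
t = (675 − 731)/√[20268.4·(1/13 + 1/19)] = -1.093
df = n₁ + n₂ − 2 = 30
p-value = P(T ≤ -1.093) ≈ 0.142
Since p ≈ 0.142 > α = 0.05, fail to reject H0; the data do not provide sufficient evidence against H0.

t = -1.093; fail to reject H0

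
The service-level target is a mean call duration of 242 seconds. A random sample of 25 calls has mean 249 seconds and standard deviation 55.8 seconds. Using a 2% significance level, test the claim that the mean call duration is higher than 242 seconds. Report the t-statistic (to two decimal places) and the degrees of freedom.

t = 0.63, df = 24

H0: μ = 242; H1: μ > 242 (one-sample t-test, right-tailed).
t = (x̄ − μ₀)/(s/√n) = (249 − 242)/(55.8/√25) = 0.63
df = n − 1 = 24
p-value = P(T ≥ 0.63) ≈ 0.2682
Since p ≈ 0.2682 > α = 0.02, fail to reject H0; the evidence is not statistically significant.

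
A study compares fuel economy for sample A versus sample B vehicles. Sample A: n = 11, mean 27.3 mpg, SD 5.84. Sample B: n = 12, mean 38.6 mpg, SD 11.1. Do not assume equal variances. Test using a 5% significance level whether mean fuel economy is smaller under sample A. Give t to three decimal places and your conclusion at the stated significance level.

t = -3.091; reject H0

Let group 1 = sample A, group 2 = sample B. H0: μ_1 = μ_2; H1: μ_1 < μ_2 (Welch's two-sample t-test, left-tailed).
t = (x̄_1 − x̄_2)/√(s_1²/n_1 + s_2²/n_2) = (27.3 − 38.6)/√(5.84²/11 + 11.1²/12) = -3.091
Welch–Satterthwaite df ≈ 16.95
p-value = P(T ≤ -3.091) ≈ 0.0033
Since p ≈ 0.0033 < α = 0.05, reject H0; the evidence is statistically significant.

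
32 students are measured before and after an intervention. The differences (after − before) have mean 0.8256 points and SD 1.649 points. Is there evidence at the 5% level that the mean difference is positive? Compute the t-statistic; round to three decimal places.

2.832

H0: μ_d = 0; H1: μ_d > 0 (paired t-test on the differences, right-tailed).
t = d̄/(s_d/√n) = 0.8256/(1.649/√32) = 2.832
df = n − 1 = 31
p-value = P(T ≥ 2.832) ≈ 0.0040
Since p ≈ 0.0040 < α = 0.05, reject H0; the evidence is statistically significant.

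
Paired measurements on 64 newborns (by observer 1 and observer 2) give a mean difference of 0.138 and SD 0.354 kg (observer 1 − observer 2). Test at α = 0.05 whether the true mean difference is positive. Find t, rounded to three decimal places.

3.119

H0: μ_d = 0; H1: μ_d > 0 (paired t-test on the differences, right-tailed).
t = d̄/(s_d/√n) = 0.138/(0.354/√64) = 3.119
df = n − 1 = 63
p-value = P(T ≥ 3.119) ≈ 0.001
Since p ≈ 0.001 < α = 0.05, reject H0; the data support H1.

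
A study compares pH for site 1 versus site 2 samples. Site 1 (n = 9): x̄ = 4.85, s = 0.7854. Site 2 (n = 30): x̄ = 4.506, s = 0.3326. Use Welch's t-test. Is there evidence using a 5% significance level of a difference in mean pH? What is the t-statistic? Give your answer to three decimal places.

1.280

Let group 1 = site 1, group 2 = site 2. H0: μ_1 = μ_2; H1: μ_1 ≠ μ_2 (Welch's two-sample t-test, two-sided).
t = (x̄_1 − x̄_2)/√(s_1²/n_1 + s_2²/n_2) = (4.85 − 4.506)/√(0.7854²/9 + 0.3326²/30) = 1.280
Welch–Satterthwaite df ≈ 8.88
Two-sided p-value ≈ 0.2330
Since p ≈ 0.2330 > α = 0.05, fail to reject H0; the evidence is not statistically significant.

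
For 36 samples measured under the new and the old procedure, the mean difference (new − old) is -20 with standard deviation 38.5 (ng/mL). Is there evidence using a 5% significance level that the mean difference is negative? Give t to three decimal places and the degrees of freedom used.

H0: μ_d = 0; H1: μ_d < 0 (paired t-test on the differences, left-tailed).
t = d̄/(s_d/√n) = -20/(38.5/√36) = -3.117
df = n − 1 = 35
p-value = P(T ≤ -3.117) ≈ 0.0018
Since p ≈ 0.0018 < α = 0.05, reject H0; the evidence is statistically significant.

t = -3.117, df = 35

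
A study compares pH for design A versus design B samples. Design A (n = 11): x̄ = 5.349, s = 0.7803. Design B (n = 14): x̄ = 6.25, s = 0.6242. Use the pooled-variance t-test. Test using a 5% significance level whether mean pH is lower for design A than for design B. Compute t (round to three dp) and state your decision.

Let group 1 = design A, group 2 = design B. H0: μ_1 = μ_2; H1: μ_1 < μ_2 (two-sample pooled-variance t-test, left-tailed).
s_p² = [(11−1)·0.7803² + (14−1)·0.6242²]/(11+14−2) = 0.484948
t = (5.349 − 6.25)/√[0.484948·(1/11 + 1/14)] = -3.211
df = n₁ + n₂ − 2 = 23
p-value = P(T ≤ -3.211) ≈ 0.002
Since p ≈ 0.002 < α = 0.05, reject H0; the data support H1.

t = -3.211; reject H0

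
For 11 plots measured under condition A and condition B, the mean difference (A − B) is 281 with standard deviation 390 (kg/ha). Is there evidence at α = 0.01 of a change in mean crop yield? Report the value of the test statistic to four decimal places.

H0: μ_d = 0; H1: μ_d ≠ 0 (paired t-test on the differences, two-sided).
t = d̄/(s_d/√n) = 281/(390/√11) = 2.3897
df = n − 1 = 10
Two-sided p-value ≈ 0.038
Since p ≈ 0.038 > α = 0.01, fail to reject H0; the data do not provide sufficient evidence against H0.

2.3897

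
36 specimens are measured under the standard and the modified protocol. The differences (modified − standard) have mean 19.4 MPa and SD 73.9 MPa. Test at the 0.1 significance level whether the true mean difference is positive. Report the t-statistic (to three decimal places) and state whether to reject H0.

H0: μ_d = 0; H1: μ_d > 0 (paired t-test on the differences, right-tailed).
t = d̄/(s_d/√n) = 19.4/(73.9/√36) = 1.575
df = n − 1 = 35
p-value = P(T ≥ 1.575) ≈ 0.0621
Since p ≈ 0.0621 < α = 0.1, reject H0; the evidence is statistically significant.

t = 1.575; reject H0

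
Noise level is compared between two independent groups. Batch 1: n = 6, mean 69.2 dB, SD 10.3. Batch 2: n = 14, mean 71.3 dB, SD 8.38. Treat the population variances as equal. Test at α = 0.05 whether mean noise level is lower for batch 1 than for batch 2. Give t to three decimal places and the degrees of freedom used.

t = -0.481, df = 18

Let group 1 = batch 1, group 2 = batch 2. H0: μ_1 = μ_2; H1: μ_1 < μ_2 (two-sample pooled-variance t-test, left-tailed).
s_p² = [(6−1)·10.3² + (14−1)·8.38²]/(6+14−2) = 80.1871
t = (69.2 − 71.3)/√[80.1871·(1/6 + 1/14)] = -0.481
df = n₁ + n₂ − 2 = 18
p-value = P(T ≤ -0.481) ≈ 0.3183
Since p ≈ 0.3183 > α = 0.05, fail to reject H0; the evidence is not statistically significant.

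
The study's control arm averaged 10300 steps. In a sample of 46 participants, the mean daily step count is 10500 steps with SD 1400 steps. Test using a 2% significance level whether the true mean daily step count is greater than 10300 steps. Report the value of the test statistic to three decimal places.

0.969

H0: μ = 10300; H1: μ > 10300 (one-sample t-test, right-tailed).
t = (x̄ − μ₀)/(s/√n) = (10500 − 10300)/(1400/√46) = 0.969
df = n − 1 = 45
p-value = P(T ≥ 0.969) ≈ 0.169
Since p ≈ 0.169 > α = 0.02, fail to reject H0; the data do not provide sufficient evidence against H0.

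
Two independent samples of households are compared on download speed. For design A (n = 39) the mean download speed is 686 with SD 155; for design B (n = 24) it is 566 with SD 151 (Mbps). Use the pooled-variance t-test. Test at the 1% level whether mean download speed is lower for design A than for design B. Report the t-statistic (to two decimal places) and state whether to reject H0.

t = 3.01; fail to reject H0

Let group 1 = design A, group 2 = design B. H0: μ_1 = μ_2; H1: μ_1 < μ_2 (two-sample pooled-variance t-test, left-tailed).
s_p² = [(39−1)·155² + (24−1)·151²]/(39+24−2) = 23563.5
t = (686 − 566)/√[23563.5·(1/39 + 1/24)] = 3.01
df = n₁ + n₂ − 2 = 61
p-value = P(T ≤ 3.01) ≈ 0.9981
Since p ≈ 0.9981 > α = 0.01, fail to reject H0; the data do not provide sufficient evidence against H0.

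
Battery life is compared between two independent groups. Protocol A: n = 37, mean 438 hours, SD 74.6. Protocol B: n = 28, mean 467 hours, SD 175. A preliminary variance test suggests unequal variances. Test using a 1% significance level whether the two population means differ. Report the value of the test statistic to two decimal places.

Let group 1 = protocol A, group 2 = protocol B. H0: μ_1 = μ_2; H1: μ_1 ≠ μ_2 (Welch's two-sample t-test, two-sided).
t = (x̄_1 − x̄_2)/√(s_1²/n_1 + s_2²/n_2) = (438 − 467)/√(74.6²/37 + 175²/28) = -0.82
Welch–Satterthwaite df ≈ 34.45
Two-sided p-value ≈ 0.4166
Since p ≈ 0.4166 > α = 0.01, fail to reject H0; the data do not provide sufficient evidence against H0.

-0.82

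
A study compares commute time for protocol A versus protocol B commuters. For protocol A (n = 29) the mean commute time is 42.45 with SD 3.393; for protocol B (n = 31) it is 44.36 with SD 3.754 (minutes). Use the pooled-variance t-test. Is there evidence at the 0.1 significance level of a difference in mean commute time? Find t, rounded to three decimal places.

-2.063

Let group 1 = protocol A, group 2 = protocol B. H0: μ_1 = μ_2; H1: μ_1 ≠ μ_2 (two-sample pooled-variance t-test, two-sided).
s_p² = [(29−1)·3.393² + (31−1)·3.754²]/(29+31−2) = 12.847
t = (42.45 − 44.36)/√[12.847·(1/29 + 1/31)] = -2.063
df = n₁ + n₂ − 2 = 58
Two-sided p-value ≈ 0.0436
Since p ≈ 0.0436 < α = 0.1, reject H0; the data support H1.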